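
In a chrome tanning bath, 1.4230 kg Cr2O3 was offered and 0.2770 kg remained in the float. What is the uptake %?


Formula: Uptake = (offered - residual) / offered * 100
Substituting: Uptake = (1.4230 - 0.2770) / 1.4230 * 100
Result: 80.5341 %


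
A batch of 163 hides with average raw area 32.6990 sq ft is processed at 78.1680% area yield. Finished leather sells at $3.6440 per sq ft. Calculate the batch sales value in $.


Raw_total = N * avg_area = 163 * 32.6990 = 5329.9370 sq ft
Finished = Raw_total * yield / 100 = 5329.9370 * 78.1680 / 100 = 4166.3052 sq ft
Value = Finished * price = 4166.3052 * 3.6440 = 15182.0160 $


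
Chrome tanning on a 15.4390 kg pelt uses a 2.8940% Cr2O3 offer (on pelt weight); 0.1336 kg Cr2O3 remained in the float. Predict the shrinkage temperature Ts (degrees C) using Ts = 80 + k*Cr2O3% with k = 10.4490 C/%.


Offered = pelt * offer_pct / 100 = 15.4390 * 2.8940 / 100 = 0.4468 kg
Uptake = offered - residual = 0.4468 - 0.1336 = 0.3132 kg
Cr2O3% on pelt = uptake / pelt * 100 = 0.3132 / 15.4390 * 100 = 2.0287 %
Ts = 80 + k * Cr2O3% = 80 + 10.4490 * 2.0287 = 101.1975 C


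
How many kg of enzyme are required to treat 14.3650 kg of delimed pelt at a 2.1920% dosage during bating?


Formula: Enzyme = substrate * pct / 100
Substituting: Enzyme = 14.3650 * 2.1920 / 100
Result: 0.3149 kg


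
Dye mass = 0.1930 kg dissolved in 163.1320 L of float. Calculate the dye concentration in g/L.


Formula: Conc = dye_mass(kg) / volume(L) * 1000
Substituting: Conc = 0.1930 / 163.1320 * 1000
Result: 1.1831 g/L


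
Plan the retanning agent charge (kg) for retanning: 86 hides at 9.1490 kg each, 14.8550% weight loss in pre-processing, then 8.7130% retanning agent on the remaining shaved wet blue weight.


Total_raw = N * avg_wt = 86 * 9.1490 = 786.8140 kg
Substrate = Total_raw * (1 - loss/100) = 786.8140 * (1 - 14.8550/100) = 669.9328 kg
Retan = Substrate * pct / 100 = 669.9328 * 8.7130 / 100 = 58.3712 kg


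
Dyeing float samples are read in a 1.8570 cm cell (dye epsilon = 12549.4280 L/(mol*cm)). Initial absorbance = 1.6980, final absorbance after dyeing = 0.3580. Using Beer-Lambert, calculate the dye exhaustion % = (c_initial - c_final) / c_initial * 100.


c_initial = A_i / (epsilon * l) = 1.6980 / (12549.4280 * 1.8570) = 7.2862e-05 mol/L
c_final = A_f / (epsilon * l) = 0.3580 / (12549.4280 * 1.8570) = 1.5362e-05 mol/L
Exhaustion = (c_initial - c_final) / c_initial * 100 = (7.2862e-05 - 1.5362e-05) / 7.2862e-05 * 100 = 78.9164 %


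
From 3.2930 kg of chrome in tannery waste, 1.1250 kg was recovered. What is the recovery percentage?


Formula: Recovery = recovered / input * 100
Substituting: Recovery = 1.1250 / 3.2930 * 100
Result: 34.1634 %


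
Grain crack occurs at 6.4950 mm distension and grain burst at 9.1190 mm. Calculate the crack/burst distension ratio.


Formula: Ratio = crack / burst
Substituting: Ratio = 6.4950 / 9.1190
Result: 0.7122


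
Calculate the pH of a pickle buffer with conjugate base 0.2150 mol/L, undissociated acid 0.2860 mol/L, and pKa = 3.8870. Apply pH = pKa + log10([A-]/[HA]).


ratio = [A-] / [HA] = 0.2150 / 0.2860 = 0.7517
log10(ratio) = -0.1239
pH = pKa + log10(ratio) = 3.8870 - 0.1239 = 3.7631


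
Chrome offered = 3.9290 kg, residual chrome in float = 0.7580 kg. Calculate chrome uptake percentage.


Formula: Uptake = (offered - residual) / offered * 100
Substituting: Uptake = (3.9290 - 0.7580) / 3.9290 * 100
Result: 80.7076 %


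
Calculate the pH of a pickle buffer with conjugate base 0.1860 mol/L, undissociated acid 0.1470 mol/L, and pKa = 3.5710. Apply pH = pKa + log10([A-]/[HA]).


ratio = [A-] / [HA] = 0.1860 / 0.1470 = 1.2653
log10(ratio) = 0.1022
pH = pKa + log10(ratio) = 3.5710 + 0.1022 = 3.6732


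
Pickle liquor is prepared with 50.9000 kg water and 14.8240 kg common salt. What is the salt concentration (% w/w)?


Formula: Conc = salt / (water + salt) * 100
Substituting: Conc = 14.8240 / (50.9000 + 14.8240) * 100
Result: 22.5549 %


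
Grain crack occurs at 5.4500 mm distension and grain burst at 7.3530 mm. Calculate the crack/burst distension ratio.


Formula: Ratio = crack / burst
Substituting: Ratio = 5.4500 / 7.3530
Result: 0.7412


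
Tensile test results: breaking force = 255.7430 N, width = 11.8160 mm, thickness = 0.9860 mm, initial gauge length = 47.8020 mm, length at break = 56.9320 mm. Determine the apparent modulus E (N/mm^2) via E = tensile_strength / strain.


TS = F / (w * t) = 255.7430 / (11.8160 * 0.9860) = 21.9511 N/mm^2
strain = (Lf - L0) / L0 = (56.9320 - 47.8020) / 47.8020 = 0.1910
E = TS / strain = 21.9511 / 0.1910 = 114.9295 N/mm^2


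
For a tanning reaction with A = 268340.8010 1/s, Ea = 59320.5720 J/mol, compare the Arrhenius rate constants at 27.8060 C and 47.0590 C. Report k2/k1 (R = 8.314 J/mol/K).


T1 = 27.8060 + 273.15 = 300.9560 K; T2 = 47.0590 + 273.15 = 320.2090 K
k1 = A * exp(-Ea/(R*T1)) = 268340.8010 * exp(-59320.5720/(8.314*300.9560)) = 1.3567e-05 1/s
k2 = A * exp(-Ea/(R*T2)) = 268340.8010 * exp(-59320.5720/(8.314*320.2090)) = 5.6437e-05 1/s
k2/k1 = 5.6437e-05 / 1.3567e-05 = 4.1598


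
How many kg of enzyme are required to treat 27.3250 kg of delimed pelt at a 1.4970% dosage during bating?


Formula: Enzyme = substrate * pct / 100
Substituting: Enzyme = 27.3250 * 1.4970 / 100
Result: 0.4091 kg


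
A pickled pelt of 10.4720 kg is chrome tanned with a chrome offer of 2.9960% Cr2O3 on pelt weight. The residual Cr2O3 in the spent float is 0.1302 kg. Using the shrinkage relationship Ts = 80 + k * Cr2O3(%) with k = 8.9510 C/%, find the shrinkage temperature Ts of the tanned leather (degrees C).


Offered = pelt * offer_pct / 100 = 10.4720 * 2.9960 / 100 = 0.3137 kg
Uptake = offered - residual = 0.3137 - 0.1302 = 0.1835 kg
Cr2O3% on pelt = uptake / pelt * 100 = 0.1835 / 10.4720 * 100 = 1.7527 %
Ts = 80 + k * Cr2O3% = 80 + 8.9510 * 1.7527 = 95.6883 C


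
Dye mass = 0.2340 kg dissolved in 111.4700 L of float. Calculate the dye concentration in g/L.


Formula: Conc = dye_mass(kg) / volume(L) * 1000
Substituting: Conc = 0.2340 / 111.4700 * 1000
Result: 2.0992 g/L


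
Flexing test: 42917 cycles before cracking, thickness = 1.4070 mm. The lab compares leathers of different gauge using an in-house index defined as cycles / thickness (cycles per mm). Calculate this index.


Formula: Index = cycles / thickness
Substituting: Index = 42917 / 1.4070
Result: 30502.4876 cycles/mm


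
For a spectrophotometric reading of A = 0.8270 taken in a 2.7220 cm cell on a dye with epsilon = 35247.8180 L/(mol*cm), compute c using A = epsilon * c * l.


Formula: c = A / (epsilon * l)
Substituting: c = 0.8270 / (35247.8180 * 2.7220)
Result: 8.6196e-06 mol/L


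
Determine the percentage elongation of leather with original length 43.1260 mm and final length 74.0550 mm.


Formula: Elongation = (Lf - L0) / L0 * 100
Substituting: Elongation = (74.0550 - 43.1260) / 43.1260 * 100
Result: 71.7178 %


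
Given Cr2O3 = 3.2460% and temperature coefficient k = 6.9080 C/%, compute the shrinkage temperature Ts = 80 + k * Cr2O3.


Formula: Ts = 80 + k * Cr2O3
Substituting: Ts = 80 + 6.9080 * 3.2460
Result: 102.4234 C


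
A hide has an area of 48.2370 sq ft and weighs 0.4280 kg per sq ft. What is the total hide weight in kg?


Formula: Weight = area * weight_per_sqft
Substituting: Weight = 48.2370 * 0.4280
Result: 20.6454 kg


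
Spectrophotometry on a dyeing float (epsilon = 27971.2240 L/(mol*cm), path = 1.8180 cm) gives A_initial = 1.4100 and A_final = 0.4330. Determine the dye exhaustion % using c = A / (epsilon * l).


c_initial = A_i / (epsilon * l) = 1.4100 / (27971.2240 * 1.8180) = 2.7728e-05 mol/L
c_final = A_f / (epsilon * l) = 0.4330 / (27971.2240 * 1.8180) = 8.5150e-06 mol/L
Exhaustion = (c_initial - c_final) / c_initial * 100 = (2.7728e-05 - 8.5150e-06) / 2.7728e-05 * 100 = 69.2908 %


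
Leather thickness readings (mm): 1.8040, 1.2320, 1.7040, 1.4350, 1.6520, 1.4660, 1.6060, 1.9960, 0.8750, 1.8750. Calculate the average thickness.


Formula: Average = sum / n
Substituting: Average = 15.6450 / 10
Result: 1.5645 mm


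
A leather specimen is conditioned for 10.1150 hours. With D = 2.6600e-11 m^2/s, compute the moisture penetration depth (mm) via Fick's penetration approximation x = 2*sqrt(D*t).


t = 10.1150 hr * 3600 = 36414.0000 s
D * t = 2.6600e-11 * 36414.0000 = 9.6861e-07
x = 2 * sqrt(D*t) = 2 * sqrt(9.6861e-07) = 0.00196836 m = 1.9684 mm


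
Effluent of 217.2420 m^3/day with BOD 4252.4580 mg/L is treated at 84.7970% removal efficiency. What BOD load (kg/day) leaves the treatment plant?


Load_in = volume * conc / 1000 = 217.2420 * 4252.4580 / 1000 = 923.8125 kg/day
Removed = Load_in * eff / 100 = 923.8125 * 84.7970 / 100 = 783.3653 kg/day
Load_out = Load_in - Removed = 923.8125 - 783.3653 = 140.4472 kg/day


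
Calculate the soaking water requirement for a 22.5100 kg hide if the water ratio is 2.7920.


Formula: Water = hide_weight * ratio
Substituting: Water = 22.5100 * 2.7920
Result: 62.8479 kg


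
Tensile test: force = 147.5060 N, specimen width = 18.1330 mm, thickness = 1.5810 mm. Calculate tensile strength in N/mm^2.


Formula: TS = force / (width * thickness)
Substituting: TS = 147.5060 / (18.1330 * 1.5810)
Result: 5.1453 N/mm^2


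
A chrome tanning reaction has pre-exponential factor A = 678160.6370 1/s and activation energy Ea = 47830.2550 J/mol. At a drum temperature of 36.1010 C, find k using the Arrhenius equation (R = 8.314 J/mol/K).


T_K = T_C + 273.15 = 36.1010 + 273.15 = 309.2510 K
exponent = -Ea / (R * T_K) = -47830.2550 / (8.314 * 309.2510) = -18.6029
k = A * exp(exponent) = 678160.6370 * exp(-18.6029) = 0.0056517 1/s


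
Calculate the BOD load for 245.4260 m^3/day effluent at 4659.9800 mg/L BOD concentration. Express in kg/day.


Formula: BOD_load = volume * conc / 1000
Substituting: BOD_load = 245.4260 * 4659.9800 / 1000
Result: 1143.6803 kg/day


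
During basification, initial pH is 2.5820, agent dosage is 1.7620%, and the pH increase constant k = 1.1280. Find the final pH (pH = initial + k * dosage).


Formula: pH_final = pH_initial + k * base_pct
Substituting: pH_final = 2.5820 + 1.1280 * 1.7620
Result: 4.5695


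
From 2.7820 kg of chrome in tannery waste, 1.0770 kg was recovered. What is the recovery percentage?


Formula: Recovery = recovered / input * 100
Substituting: Recovery = 1.0770 / 2.7820 * 100
Result: 38.7132 %


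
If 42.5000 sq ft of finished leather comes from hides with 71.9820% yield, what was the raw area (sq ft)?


Formula: raw = finished * 100 / yield
Substituting: raw = 42.5000 * 100 / 71.9820
Result: 59.0425 sq ft


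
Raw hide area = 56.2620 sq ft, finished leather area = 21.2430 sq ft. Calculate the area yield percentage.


Formula: Yield = finished / raw * 100
Substituting: Yield = 21.2430 / 56.2620 * 100
Result: 37.7573 %


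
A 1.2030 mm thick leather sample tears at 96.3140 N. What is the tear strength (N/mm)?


Formula: Tear strength = force / thickness
Substituting: Tear strength = 96.3140 / 1.2030
Result: 80.0615 N/mm


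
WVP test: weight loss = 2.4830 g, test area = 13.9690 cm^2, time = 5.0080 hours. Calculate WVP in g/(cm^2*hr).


Formula: WVP = loss / (area * time)
Substituting: WVP = 2.4830 / (13.9690 * 5.0080)
Result: 0.0354934 g/(cm^2*hr)


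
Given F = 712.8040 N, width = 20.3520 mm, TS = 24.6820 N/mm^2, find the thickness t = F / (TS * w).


Formula: t = F / (TS * w)
Substituting: t = 712.8040 / (24.6820 * 20.3520)
Result: 1.4190 mm


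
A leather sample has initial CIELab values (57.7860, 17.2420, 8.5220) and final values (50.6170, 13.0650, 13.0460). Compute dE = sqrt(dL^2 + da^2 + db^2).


dL = -7.1690, da = -4.1770, db = 4.5240
dE = sqrt((-7.1690)^2 + (-4.1770)^2 + 4.5240^2) = 9.4503


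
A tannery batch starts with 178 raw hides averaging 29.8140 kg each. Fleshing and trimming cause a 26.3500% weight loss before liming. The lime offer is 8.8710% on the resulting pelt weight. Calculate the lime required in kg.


Total_raw = N * avg_wt = 178 * 29.8140 = 5306.8920 kg
Substrate = Total_raw * (1 - loss/100) = 5306.8920 * (1 - 26.3500/100) = 3908.5260 kg
Lime = Substrate * pct / 100 = 3908.5260 * 8.8710 / 100 = 346.7253 kg


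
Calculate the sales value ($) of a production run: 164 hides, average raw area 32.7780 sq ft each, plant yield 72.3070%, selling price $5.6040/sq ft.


Raw_total = N * avg_area = 164 * 32.7780 = 5375.5920 sq ft
Finished = Raw_total * yield / 100 = 5375.5920 * 72.3070 / 100 = 3886.9293 sq ft
Value = Finished * price = 3886.9293 * 5.6040 = 21782.3518 $


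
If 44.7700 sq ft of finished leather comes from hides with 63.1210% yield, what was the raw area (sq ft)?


Formula: raw = finished * 100 / yield
Substituting: raw = 44.7700 * 100 / 63.1210
Result: 70.9273 sq ft


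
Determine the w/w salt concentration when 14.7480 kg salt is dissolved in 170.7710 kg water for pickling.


Formula: Conc = salt / (water + salt) * 100
Substituting: Conc = 14.7480 / (170.7710 + 14.7480) * 100
Result: 7.9496 %


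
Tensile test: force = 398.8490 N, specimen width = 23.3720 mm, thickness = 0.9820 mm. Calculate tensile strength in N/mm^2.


Formula: TS = force / (width * thickness)
Substituting: TS = 398.8490 / (23.3720 * 0.9820)
Result: 17.3781 N/mm^2


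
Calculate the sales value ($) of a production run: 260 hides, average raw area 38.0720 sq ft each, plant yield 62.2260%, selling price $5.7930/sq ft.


Raw_total = N * avg_area = 260 * 38.0720 = 9898.7200 sq ft
Finished = Raw_total * yield / 100 = 9898.7200 * 62.2260 / 100 = 6159.5775 sq ft
Value = Finished * price = 6159.5775 * 5.7930 = 35682.4325 $


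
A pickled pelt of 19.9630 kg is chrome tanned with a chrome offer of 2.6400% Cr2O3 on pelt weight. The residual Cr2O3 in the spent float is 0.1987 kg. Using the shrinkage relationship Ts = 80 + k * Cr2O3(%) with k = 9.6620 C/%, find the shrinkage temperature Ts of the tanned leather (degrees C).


Offered = pelt * offer_pct / 100 = 19.9630 * 2.6400 / 100 = 0.5270 kg
Uptake = offered - residual = 0.5270 - 0.1987 = 0.3283 kg
Cr2O3% on pelt = uptake / pelt * 100 = 0.3283 / 19.9630 * 100 = 1.6447 %
Ts = 80 + k * Cr2O3% = 80 + 9.6620 * 1.6447 = 95.8907 C


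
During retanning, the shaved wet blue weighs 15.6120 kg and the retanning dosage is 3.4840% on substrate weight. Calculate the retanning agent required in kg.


Formula: Retan = substrate * pct / 100
Substituting: Retan = 15.6120 * 3.4840 / 100
Result: 0.5439 kg


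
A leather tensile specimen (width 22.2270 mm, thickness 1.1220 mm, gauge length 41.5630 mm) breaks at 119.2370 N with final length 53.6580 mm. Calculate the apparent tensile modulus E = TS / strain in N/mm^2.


TS = F / (w * t) = 119.2370 / (22.2270 * 1.1220) = 4.7812 N/mm^2
strain = (Lf - L0) / L0 = (53.6580 - 41.5630) / 41.5630 = 0.2910
E = TS / strain = 4.7812 / 0.2910 = 16.4300 N/mm^2


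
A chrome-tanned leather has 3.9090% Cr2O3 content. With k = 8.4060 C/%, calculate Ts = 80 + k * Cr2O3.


Formula: Ts = 80 + k * Cr2O3
Substituting: Ts = 80 + 8.4060 * 3.9090
Result: 112.8591 C


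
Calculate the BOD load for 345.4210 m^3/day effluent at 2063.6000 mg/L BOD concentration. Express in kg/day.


Formula: BOD_load = volume * conc / 1000
Substituting: BOD_load = 345.4210 * 2063.6000 / 1000
Result: 712.8108 kg/day


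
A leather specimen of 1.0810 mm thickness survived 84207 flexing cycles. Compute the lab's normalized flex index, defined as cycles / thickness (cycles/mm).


Formula: Index = cycles / thickness
Substituting: Index = 84207 / 1.0810
Result: 77897.3173 cycles/mm


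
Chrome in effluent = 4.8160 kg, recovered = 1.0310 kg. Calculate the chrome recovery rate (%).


Formula: Recovery = recovered / input * 100
Substituting: Recovery = 1.0310 / 4.8160 * 100
Result: 21.4078 %


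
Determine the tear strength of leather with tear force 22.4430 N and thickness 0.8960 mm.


Formula: Tear strength = force / thickness
Substituting: Tear strength = 22.4430 / 0.8960
Result: 25.0480 N/mm


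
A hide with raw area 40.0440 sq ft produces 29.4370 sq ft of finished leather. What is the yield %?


Formula: Yield = finished / raw * 100
Substituting: Yield = 29.4370 / 40.0440 * 100
Result: 73.5116 %


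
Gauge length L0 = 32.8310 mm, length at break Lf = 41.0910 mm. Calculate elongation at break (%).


Formula: Elongation = (Lf - L0) / L0 * 100
Substituting: Elongation = (41.0910 - 32.8310) / 32.8310 * 100
Result: 25.1591 %


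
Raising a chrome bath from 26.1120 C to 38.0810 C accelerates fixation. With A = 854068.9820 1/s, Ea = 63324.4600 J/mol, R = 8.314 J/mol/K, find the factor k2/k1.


T1 = 26.1120 + 273.15 = 299.2620 K; T2 = 38.0810 + 273.15 = 311.2310 K
k1 = A * exp(-Ea/(R*T1)) = 854068.9820 * exp(-63324.4600/(8.314*299.2620)) = 7.5533e-06 1/s
k2 = A * exp(-Ea/(R*T2)) = 854068.9820 * exp(-63324.4600/(8.314*311.2310)) = 2.0101e-05 1/s
k2/k1 = 2.0101e-05 / 7.5533e-06 = 2.6612


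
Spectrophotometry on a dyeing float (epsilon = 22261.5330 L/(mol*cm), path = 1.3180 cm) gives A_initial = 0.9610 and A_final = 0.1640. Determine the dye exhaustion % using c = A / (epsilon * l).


c_initial = A_i / (epsilon * l) = 0.9610 / (22261.5330 * 1.3180) = 3.2753e-05 mol/L
c_final = A_f / (epsilon * l) = 0.1640 / (22261.5330 * 1.3180) = 5.5895e-06 mol/L
Exhaustion = (c_initial - c_final) / c_initial * 100 = (3.2753e-05 - 5.5895e-06) / 3.2753e-05 * 100 = 82.9344 %


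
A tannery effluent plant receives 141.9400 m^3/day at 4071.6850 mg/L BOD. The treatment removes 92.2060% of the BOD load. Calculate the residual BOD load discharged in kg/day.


Load_in = volume * conc / 1000 = 141.9400 * 4071.6850 / 1000 = 577.9350 kg/day
Removed = Load_in * eff / 100 = 577.9350 * 92.2060 / 100 = 532.8907 kg/day
Load_out = Load_in - Removed = 577.9350 - 532.8907 = 45.0443 kg/day


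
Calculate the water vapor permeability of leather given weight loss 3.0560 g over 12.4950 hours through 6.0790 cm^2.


Formula: WVP = loss / (area * time)
Substituting: WVP = 3.0560 / (6.0790 * 12.4950)
Result: 0.0402332 g/(cm^2*hr)


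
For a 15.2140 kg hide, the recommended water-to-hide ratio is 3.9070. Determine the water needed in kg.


Formula: Water = hide_weight * ratio
Substituting: Water = 15.2140 * 3.9070
Result: 59.4411 kg


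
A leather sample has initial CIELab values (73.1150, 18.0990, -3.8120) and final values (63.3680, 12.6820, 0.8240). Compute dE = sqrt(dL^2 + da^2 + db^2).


dL = -9.7470, da = -5.4170, db = 4.6360
dE = sqrt((-9.7470)^2 + (-5.4170)^2 + 4.6360^2) = 12.0764


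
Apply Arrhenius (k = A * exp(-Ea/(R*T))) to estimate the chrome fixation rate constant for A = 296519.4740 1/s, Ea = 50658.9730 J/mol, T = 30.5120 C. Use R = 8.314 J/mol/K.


T_K = T_C + 273.15 = 30.5120 + 273.15 = 303.6620 K
exponent = -Ea / (R * T_K) = -50658.9730 / (8.314 * 303.6620) = -20.0658
k = A * exp(exponent) = 296519.4740 * exp(-20.0658) = 5.7227e-04 1/s


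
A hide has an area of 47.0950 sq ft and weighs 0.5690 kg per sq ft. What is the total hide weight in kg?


Formula: Weight = area * weight_per_sqft
Substituting: Weight = 47.0950 * 0.5690
Result: 26.7971 kg


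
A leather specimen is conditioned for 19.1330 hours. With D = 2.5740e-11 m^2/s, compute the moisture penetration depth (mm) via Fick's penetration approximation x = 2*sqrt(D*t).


t = 19.1330 hr * 3600 = 68878.8000 s
D * t = 2.5740e-11 * 68878.8000 = 1.7729e-06
x = 2 * sqrt(D*t) = 2 * sqrt(1.7729e-06) = 0.00266304 m = 2.6630 mm


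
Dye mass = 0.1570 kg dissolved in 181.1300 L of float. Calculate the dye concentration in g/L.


Formula: Conc = dye_mass(kg) / volume(L) * 1000
Substituting: Conc = 0.1570 / 181.1300 * 1000
Result: 0.8668 g/L


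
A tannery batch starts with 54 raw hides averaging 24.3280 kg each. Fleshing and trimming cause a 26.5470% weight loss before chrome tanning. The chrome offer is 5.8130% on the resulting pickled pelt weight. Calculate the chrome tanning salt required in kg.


Total_raw = N * avg_wt = 54 * 24.3280 = 1313.7120 kg
Substrate = Total_raw * (1 - loss/100) = 1313.7120 * (1 - 26.5470/100) = 964.9609 kg
Chrome = Substrate * pct / 100 = 964.9609 * 5.8130 / 100 = 56.0932 kg


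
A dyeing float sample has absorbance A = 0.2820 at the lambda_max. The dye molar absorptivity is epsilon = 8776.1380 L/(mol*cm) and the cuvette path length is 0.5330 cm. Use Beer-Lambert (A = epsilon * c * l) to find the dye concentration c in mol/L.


Formula: c = A / (epsilon * l)
Substituting: c = 0.2820 / (8776.1380 * 0.5330)
Result: 6.0286e-05 mol/L


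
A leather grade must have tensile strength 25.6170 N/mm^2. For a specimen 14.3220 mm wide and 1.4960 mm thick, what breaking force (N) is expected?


Formula: F = TS * w * t
Substituting: F = 25.6170 * 14.3220 * 1.4960
Result: 548.8625 N


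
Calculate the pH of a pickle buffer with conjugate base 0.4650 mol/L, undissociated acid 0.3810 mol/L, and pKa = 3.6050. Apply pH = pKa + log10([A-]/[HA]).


ratio = [A-] / [HA] = 0.4650 / 0.3810 = 1.2205
log10(ratio) = 0.086528
pH = pKa + log10(ratio) = 3.6050 + 0.086528 = 3.6915


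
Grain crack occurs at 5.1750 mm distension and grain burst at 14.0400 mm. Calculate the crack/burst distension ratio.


Formula: Ratio = crack / burst
Substituting: Ratio = 5.1750 / 14.0400
Result: 0.3686


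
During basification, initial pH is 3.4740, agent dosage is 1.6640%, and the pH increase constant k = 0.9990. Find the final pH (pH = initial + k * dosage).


Formula: pH_final = pH_initial + k * base_pct
Substituting: pH_final = 3.4740 + 0.9990 * 1.6640
Result: 5.1363


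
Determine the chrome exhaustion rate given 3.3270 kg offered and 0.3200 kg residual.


Formula: Uptake = (offered - residual) / offered * 100
Substituting: Uptake = (3.3270 - 0.3200) / 3.3270 * 100
Result: 90.3817 %


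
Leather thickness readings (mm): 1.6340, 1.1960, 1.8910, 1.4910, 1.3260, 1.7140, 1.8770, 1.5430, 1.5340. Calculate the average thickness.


Formula: Average = sum / n
Substituting: Average = 14.2060 / 9
Result: 1.5784 mm


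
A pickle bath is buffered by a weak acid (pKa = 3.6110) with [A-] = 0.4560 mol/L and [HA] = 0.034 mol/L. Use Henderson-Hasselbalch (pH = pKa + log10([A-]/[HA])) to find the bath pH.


ratio = [A-] / [HA] = 0.4560 / 0.034 = 13.4118
log10(ratio) = 1.1275
pH = pKa + log10(ratio) = 3.6110 + 1.1275 = 4.7385


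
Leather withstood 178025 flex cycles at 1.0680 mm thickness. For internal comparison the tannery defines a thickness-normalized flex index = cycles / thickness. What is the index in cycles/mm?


Formula: Index = cycles / thickness
Substituting: Index = 178025 / 1.0680
Result: 166690.0749 cycles/mm


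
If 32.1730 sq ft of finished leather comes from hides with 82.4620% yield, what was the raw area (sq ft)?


Formula: raw = finished * 100 / yield
Substituting: raw = 32.1730 * 100 / 82.4620
Result: 39.0155 sq ft


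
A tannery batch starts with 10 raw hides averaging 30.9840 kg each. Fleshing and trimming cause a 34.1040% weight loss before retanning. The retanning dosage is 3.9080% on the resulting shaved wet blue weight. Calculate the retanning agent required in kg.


Total_raw = N * avg_wt = 10 * 30.9840 = 309.8400 kg
Substrate = Total_raw * (1 - loss/100) = 309.8400 * (1 - 34.1040/100) = 204.1722 kg
Retan = Substrate * pct / 100 = 204.1722 * 3.9080 / 100 = 7.9790 kg


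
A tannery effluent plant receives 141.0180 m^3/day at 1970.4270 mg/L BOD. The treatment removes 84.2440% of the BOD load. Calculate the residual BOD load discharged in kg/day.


Load_in = volume * conc / 1000 = 141.0180 * 1970.4270 / 1000 = 277.8657 kg/day
Removed = Load_in * eff / 100 = 277.8657 * 84.2440 / 100 = 234.0852 kg/day
Load_out = Load_in - Removed = 277.8657 - 234.0852 = 43.7805 kg/day


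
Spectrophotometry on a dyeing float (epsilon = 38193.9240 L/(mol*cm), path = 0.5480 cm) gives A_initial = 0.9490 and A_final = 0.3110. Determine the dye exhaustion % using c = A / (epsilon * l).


c_initial = A_i / (epsilon * l) = 0.9490 / (38193.9240 * 0.5480) = 4.5341e-05 mol/L
c_final = A_f / (epsilon * l) = 0.3110 / (38193.9240 * 0.5480) = 1.4859e-05 mol/L
Exhaustion = (c_initial - c_final) / c_initial * 100 = (4.5341e-05 - 1.4859e-05) / 4.5341e-05 * 100 = 67.2287 %


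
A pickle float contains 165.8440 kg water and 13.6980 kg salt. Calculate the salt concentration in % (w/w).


Formula: Conc = salt / (water + salt) * 100
Substituting: Conc = 13.6980 / (165.8440 + 13.6980) * 100
Result: 7.6294 %


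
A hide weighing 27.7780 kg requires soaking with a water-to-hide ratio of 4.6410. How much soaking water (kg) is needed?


Formula: Water = hide_weight * ratio
Substituting: Water = 27.7780 * 4.6410
Result: 128.9177 kg


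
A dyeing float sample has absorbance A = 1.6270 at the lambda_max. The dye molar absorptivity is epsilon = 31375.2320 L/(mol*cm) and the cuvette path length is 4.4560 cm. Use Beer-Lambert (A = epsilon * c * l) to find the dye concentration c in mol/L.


Formula: c = A / (epsilon * l)
Substituting: c = 1.6270 / (31375.2320 * 4.4560)
Result: 1.1637e-05 mol/L


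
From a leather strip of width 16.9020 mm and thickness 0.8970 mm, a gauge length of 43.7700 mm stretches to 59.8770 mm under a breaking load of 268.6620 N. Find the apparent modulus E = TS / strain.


TS = F / (w * t) = 268.6620 / (16.9020 * 0.8970) = 17.7205 N/mm^2
strain = (Lf - L0) / L0 = (59.8770 - 43.7700) / 43.7700 = 0.3680
E = TS / strain = 17.7205 / 0.3680 = 48.1546 N/mm^2


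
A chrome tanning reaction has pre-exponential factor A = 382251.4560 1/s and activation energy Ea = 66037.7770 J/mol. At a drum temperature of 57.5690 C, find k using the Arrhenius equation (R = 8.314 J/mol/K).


T_K = T_C + 273.15 = 57.5690 + 273.15 = 330.7190 K
exponent = -Ea / (R * T_K) = -66037.7770 / (8.314 * 330.7190) = -24.0173
k = A * exp(exponent) = 382251.4560 * exp(-24.0173) = 1.4184e-05 1/s


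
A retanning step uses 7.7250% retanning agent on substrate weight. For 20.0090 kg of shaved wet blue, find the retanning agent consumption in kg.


Formula: Retan = substrate * pct / 100
Substituting: Retan = 20.0090 * 7.7250 / 100
Result: 1.5457 kg


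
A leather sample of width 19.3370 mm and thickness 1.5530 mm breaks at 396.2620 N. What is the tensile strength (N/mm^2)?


Formula: TS = force / (width * thickness)
Substituting: TS = 396.2620 / (19.3370 * 1.5530)
Result: 13.1954 N/mm^2


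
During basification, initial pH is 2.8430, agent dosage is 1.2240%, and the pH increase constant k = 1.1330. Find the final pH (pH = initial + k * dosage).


Formula: pH_final = pH_initial + k * base_pct
Substituting: pH_final = 2.8430 + 1.1330 * 1.2240
Result: 4.2298


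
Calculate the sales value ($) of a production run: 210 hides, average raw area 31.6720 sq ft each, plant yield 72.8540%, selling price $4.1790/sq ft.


Raw_total = N * avg_area = 210 * 31.6720 = 6651.1200 sq ft
Finished = Raw_total * yield / 100 = 6651.1200 * 72.8540 / 100 = 4845.6070 sq ft
Value = Finished * price = 4845.6070 * 4.1790 = 20249.7915 $


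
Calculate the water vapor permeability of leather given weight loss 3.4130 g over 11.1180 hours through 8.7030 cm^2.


Formula: WVP = loss / (area * time)
Substituting: WVP = 3.4130 / (8.7030 * 11.1180)
Result: 0.0352729 g/(cm^2*hr)


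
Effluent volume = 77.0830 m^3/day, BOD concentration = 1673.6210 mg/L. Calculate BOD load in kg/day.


Formula: BOD_load = volume * conc / 1000
Substituting: BOD_load = 77.0830 * 1673.6210 / 1000
Result: 129.0077 kg/day


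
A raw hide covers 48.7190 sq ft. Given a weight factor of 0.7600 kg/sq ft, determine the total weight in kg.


Formula: Weight = area * weight_per_sqft
Substituting: Weight = 48.7190 * 0.7600
Result: 37.0264 kg


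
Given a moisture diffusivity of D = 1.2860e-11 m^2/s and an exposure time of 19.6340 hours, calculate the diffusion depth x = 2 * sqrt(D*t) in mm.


t = 19.6340 hr * 3600 = 70682.4000 s
D * t = 1.2860e-11 * 70682.4000 = 9.0898e-07
x = 2 * sqrt(D*t) = 2 * sqrt(9.0898e-07) = 0.0019068 m = 1.9068 mm


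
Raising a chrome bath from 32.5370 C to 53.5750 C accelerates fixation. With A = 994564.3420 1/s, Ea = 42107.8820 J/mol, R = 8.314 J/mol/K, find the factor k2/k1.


T1 = 32.5370 + 273.15 = 305.6870 K; T2 = 53.5750 + 273.15 = 326.7250 K
k1 = A * exp(-Ea/(R*T1)) = 994564.3420 * exp(-42107.8820/(8.314*305.6870)) = 0.063407 1/s
k2 = A * exp(-Ea/(R*T2)) = 994564.3420 * exp(-42107.8820/(8.314*326.7250)) = 0.1843 1/s
k2/k1 = 0.1843 / 0.063407 = 2.9062


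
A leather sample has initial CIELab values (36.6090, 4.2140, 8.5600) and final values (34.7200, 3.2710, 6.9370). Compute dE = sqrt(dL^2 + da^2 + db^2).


dL = -1.8890, da = -0.9430, db = -1.6230
dE = sqrt((-1.8890)^2 + (-0.9430)^2 + (-1.6230)^2) = 2.6630


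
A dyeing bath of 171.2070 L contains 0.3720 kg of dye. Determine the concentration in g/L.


Formula: Conc = dye_mass(kg) / volume(L) * 1000
Substituting: Conc = 0.3720 / 171.2070 * 1000
Result: 2.1728 g/L


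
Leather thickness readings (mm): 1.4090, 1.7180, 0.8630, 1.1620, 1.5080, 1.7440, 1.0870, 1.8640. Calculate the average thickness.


Formula: Average = sum / n
Substituting: Average = 11.3550 / 8
Result: 1.4194 mm


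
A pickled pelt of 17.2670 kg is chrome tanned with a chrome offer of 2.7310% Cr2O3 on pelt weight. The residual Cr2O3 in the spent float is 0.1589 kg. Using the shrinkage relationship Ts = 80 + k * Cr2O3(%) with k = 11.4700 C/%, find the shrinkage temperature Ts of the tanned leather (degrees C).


Offered = pelt * offer_pct / 100 = 17.2670 * 2.7310 / 100 = 0.4716 kg
Uptake = offered - residual = 0.4716 - 0.1589 = 0.3127 kg
Cr2O3% on pelt = uptake / pelt * 100 = 0.3127 / 17.2670 * 100 = 1.8107 %
Ts = 80 + k * Cr2O3% = 80 + 11.4700 * 1.8107 = 100.7693 C


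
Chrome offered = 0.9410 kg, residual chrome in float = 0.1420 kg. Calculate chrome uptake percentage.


Formula: Uptake = (offered - residual) / offered * 100
Substituting: Uptake = (0.9410 - 0.1420) / 0.9410 * 100
Result: 84.9097 %


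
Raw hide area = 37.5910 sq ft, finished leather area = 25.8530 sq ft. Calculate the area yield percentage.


Formula: Yield = finished / raw * 100
Substituting: Yield = 25.8530 / 37.5910 * 100
Result: 68.7744 %


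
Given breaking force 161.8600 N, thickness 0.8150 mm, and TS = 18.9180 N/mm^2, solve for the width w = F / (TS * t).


Formula: w = F / (TS * t)
Substituting: w = 161.8600 / (18.9180 * 0.8150)
Result: 10.4980 mm


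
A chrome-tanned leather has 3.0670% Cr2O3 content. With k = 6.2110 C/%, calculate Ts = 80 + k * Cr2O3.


Formula: Ts = 80 + k * Cr2O3
Substituting: Ts = 80 + 6.2110 * 3.0670
Result: 99.0491 C


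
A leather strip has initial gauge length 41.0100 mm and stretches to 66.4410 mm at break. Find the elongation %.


Formula: Elongation = (Lf - L0) / L0 * 100
Substituting: Elongation = (66.4410 - 41.0100) / 41.0100 * 100
Result: 62.0117 %


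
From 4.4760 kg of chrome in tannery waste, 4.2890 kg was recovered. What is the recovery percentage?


Formula: Recovery = recovered / input * 100
Substituting: Recovery = 4.2890 / 4.4760 * 100
Result: 95.8222 %


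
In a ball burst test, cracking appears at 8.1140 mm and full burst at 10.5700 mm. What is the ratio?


Formula: Ratio = crack / burst
Substituting: Ratio = 8.1140 / 10.5700
Result: 0.7676


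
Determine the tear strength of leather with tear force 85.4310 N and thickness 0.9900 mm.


Formula: Tear strength = force / thickness
Substituting: Tear strength = 85.4310 / 0.9900
Result: 86.2939 N/mm


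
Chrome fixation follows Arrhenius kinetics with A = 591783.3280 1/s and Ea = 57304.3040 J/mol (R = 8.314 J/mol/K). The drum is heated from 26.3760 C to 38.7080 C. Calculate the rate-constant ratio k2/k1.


T1 = 26.3760 + 273.15 = 299.5260 K; T2 = 38.7080 + 273.15 = 311.8580 K
k1 = A * exp(-Ea/(R*T1)) = 591783.3280 * exp(-57304.3040/(8.314*299.5260)) = 6.0041e-05 1/s
k2 = A * exp(-Ea/(R*T2)) = 591783.3280 * exp(-57304.3040/(8.314*311.8580)) = 1.4915e-04 1/s
k2/k1 = 1.4915e-04 / 6.0041e-05 = 2.4842


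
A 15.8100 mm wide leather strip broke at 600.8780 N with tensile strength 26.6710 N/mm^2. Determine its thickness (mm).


Formula: t = F / (TS * w)
Substituting: t = 600.8780 / (26.6710 * 15.8100)
Result: 1.4250 mm


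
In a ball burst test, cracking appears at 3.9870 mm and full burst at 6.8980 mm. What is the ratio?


Formula: Ratio = crack / burst
Substituting: Ratio = 3.9870 / 6.8980
Result: 0.5780


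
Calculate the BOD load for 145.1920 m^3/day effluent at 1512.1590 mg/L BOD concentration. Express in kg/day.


Formula: BOD_load = volume * conc / 1000
Substituting: BOD_load = 145.1920 * 1512.1590 / 1000
Result: 219.5534 kg/day


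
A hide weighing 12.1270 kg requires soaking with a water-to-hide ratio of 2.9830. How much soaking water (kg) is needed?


Formula: Water = hide_weight * ratio
Substituting: Water = 12.1270 * 2.9830
Result: 36.1748 kg


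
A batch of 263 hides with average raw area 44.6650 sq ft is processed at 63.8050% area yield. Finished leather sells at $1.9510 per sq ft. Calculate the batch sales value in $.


Raw_total = N * avg_area = 263 * 44.6650 = 11746.8950 sq ft
Finished = Raw_total * yield / 100 = 11746.8950 * 63.8050 / 100 = 7495.1064 sq ft
Value = Finished * price = 7495.1064 * 1.9510 = 14622.9525 $


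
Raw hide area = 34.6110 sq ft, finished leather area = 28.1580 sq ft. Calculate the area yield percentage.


Formula: Yield = finished / raw * 100
Substituting: Yield = 28.1580 / 34.6110 * 100
Result: 81.3556 %


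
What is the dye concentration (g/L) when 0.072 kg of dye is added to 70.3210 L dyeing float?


Formula: Conc = dye_mass(kg) / volume(L) * 1000
Substituting: Conc = 0.072 / 70.3210 * 1000
Result: 1.0239 g/L


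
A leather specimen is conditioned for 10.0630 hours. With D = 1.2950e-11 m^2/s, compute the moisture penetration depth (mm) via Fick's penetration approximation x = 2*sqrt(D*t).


t = 10.0630 hr * 3600 = 36226.8000 s
D * t = 1.2950e-11 * 36226.8000 = 4.6914e-07
x = 2 * sqrt(D*t) = 2 * sqrt(4.6914e-07) = 0.00136987 m = 1.3699 mm


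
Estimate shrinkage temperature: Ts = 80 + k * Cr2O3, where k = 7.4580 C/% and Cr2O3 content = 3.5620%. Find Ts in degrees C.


Formula: Ts = 80 + k * Cr2O3
Substituting: Ts = 80 + 7.4580 * 3.5620
Result: 106.5654 C


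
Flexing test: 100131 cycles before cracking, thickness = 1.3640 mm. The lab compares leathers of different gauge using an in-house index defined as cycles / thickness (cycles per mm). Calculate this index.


Formula: Index = cycles / thickness
Substituting: Index = 100131 / 1.3640
Result: 73409.8240 cycles/mm


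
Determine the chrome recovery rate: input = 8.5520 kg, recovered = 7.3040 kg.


Formula: Recovery = recovered / input * 100
Substituting: Recovery = 7.3040 / 8.5520 * 100
Result: 85.4069 %


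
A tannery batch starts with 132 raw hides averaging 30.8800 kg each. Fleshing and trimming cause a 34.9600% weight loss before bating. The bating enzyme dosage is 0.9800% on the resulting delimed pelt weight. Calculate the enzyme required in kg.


Total_raw = N * avg_wt = 132 * 30.8800 = 4076.1600 kg
Substrate = Total_raw * (1 - loss/100) = 4076.1600 * (1 - 34.9600/100) = 2651.1345 kg
Enzyme = Substrate * pct / 100 = 2651.1345 * 0.9800 / 100 = 25.9811 kg


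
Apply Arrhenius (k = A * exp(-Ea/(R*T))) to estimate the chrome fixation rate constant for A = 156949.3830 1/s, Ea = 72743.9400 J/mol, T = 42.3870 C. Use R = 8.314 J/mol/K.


T_K = T_C + 273.15 = 42.3870 + 273.15 = 315.5370 K
exponent = -Ea / (R * T_K) = -72743.9400 / (8.314 * 315.5370) = -27.7291
k = A * exp(exponent) = 156949.3830 * exp(-27.7291) = 1.4228e-07 1/s


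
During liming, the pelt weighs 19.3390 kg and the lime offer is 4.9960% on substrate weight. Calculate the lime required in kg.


Formula: Lime = substrate * pct / 100
Substituting: Lime = 19.3390 * 4.9960 / 100
Result: 0.9662 kg


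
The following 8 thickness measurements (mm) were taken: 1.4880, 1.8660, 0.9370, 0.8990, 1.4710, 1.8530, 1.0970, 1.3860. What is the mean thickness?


Formula: Average = sum / n
Substituting: Average = 10.9970 / 8
Result: 1.3746 mm


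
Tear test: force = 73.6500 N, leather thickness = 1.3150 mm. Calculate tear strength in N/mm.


Formula: Tear strength = force / thickness
Substituting: Tear strength = 73.6500 / 1.3150
Result: 56.0076 N/mm


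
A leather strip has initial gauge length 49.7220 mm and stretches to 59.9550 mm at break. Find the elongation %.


Formula: Elongation = (Lf - L0) / L0 * 100
Substituting: Elongation = (59.9550 - 49.7220) / 49.7220 * 100
Result: 20.5804 %


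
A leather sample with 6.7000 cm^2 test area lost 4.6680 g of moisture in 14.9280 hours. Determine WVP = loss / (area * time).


Formula: WVP = loss / (area * time)
Substituting: WVP = 4.6680 / (6.7000 * 14.9280)
Result: 0.0466718 g/(cm^2*hr)


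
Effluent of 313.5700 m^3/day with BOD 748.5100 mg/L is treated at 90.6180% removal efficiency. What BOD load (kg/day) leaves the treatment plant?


Load_in = volume * conc / 1000 = 313.5700 * 748.5100 / 1000 = 234.7103 kg/day
Removed = Load_in * eff / 100 = 234.7103 * 90.6180 / 100 = 212.6898 kg/day
Load_out = Load_in - Removed = 234.7103 - 212.6898 = 22.0205 kg/day


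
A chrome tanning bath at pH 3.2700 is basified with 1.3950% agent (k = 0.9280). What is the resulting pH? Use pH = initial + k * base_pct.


Formula: pH_final = pH_initial + k * base_pct
Substituting: pH_final = 3.2700 + 0.9280 * 1.3950
Result: 4.5646


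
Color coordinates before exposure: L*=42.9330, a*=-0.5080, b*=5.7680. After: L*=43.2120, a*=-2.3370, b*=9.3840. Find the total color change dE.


dL = 0.2790, da = -1.8290, db = 3.6160
dE = sqrt(0.2790^2 + (-1.8290)^2 + 3.6160^2) = 4.0618


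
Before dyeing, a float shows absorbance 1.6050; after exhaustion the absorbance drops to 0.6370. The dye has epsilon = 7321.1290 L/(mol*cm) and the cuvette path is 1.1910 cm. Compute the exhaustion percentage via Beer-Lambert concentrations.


c_initial = A_i / (epsilon * l) = 1.6050 / (7321.1290 * 1.1910) = 1.8407e-04 mol/L
c_final = A_f / (epsilon * l) = 0.6370 / (7321.1290 * 1.1910) = 7.3055e-05 mol/L
Exhaustion = (c_initial - c_final) / c_initial * 100 = (1.8407e-04 - 7.3055e-05) / 1.8407e-04 * 100 = 60.3115 %


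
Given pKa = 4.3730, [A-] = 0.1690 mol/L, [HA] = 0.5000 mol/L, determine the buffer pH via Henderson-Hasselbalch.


ratio = [A-] / [HA] = 0.1690 / 0.5000 = 0.3380
log10(ratio) = -0.4711
pH = pKa + log10(ratio) = 4.3730 - 0.4711 = 3.9019


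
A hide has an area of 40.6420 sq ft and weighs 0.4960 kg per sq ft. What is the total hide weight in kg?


Formula: Weight = area * weight_per_sqft
Substituting: Weight = 40.6420 * 0.4960
Result: 20.1584 kg


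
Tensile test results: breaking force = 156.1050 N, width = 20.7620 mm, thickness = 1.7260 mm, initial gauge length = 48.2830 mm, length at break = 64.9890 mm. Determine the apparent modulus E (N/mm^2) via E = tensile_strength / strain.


TS = F / (w * t) = 156.1050 / (20.7620 * 1.7260) = 4.3562 N/mm^2
strain = (Lf - L0) / L0 = (64.9890 - 48.2830) / 48.2830 = 0.3460
E = TS / strain = 4.3562 / 0.3460 = 12.5901 N/mm^2


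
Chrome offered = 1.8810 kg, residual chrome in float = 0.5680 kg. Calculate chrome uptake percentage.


Formula: Uptake = (offered - residual) / offered * 100
Substituting: Uptake = (1.8810 - 0.5680) / 1.8810 * 100
Result: 69.8033 %


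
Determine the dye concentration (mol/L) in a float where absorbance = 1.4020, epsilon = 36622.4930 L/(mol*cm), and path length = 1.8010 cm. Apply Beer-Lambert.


Formula: c = A / (epsilon * l)
Substituting: c = 1.4020 / (36622.4930 * 1.8010)
Result: 2.1256e-05 mol/L


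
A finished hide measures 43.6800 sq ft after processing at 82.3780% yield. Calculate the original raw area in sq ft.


Formula: raw = finished * 100 / yield
Substituting: raw = 43.6800 * 100 / 82.3780
Result: 53.0239 sq ft
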